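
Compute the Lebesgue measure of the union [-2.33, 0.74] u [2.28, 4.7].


For pairwise disjoint intervals, m(union) = sum of lengths.
= (0.74 - -2.33) + (4.7 - 2.28)
= 3.07 + 2.42
= 5.49


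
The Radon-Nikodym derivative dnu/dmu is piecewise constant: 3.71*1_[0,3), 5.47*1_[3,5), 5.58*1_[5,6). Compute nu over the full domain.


Integrate each piece of the Radon-Nikodym derivative:
Step 1: integral_0^3 3.71 dx = 3.71*(3-0) = 3.71*3 = 11.13
Step 2: integral_3^5 5.47 dx = 5.47*(5-3) = 5.47*2 = 10.94
Step 3: integral_5^6 5.58 dx = 5.58*(6-5) = 5.58*1 = 5.58
Total: 11.13 + 10.94 + 5.58 = 27.65


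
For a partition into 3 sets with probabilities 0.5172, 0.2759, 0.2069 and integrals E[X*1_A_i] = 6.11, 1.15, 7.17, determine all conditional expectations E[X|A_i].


For each cell A_i: E[X|A_i] = E[X*1_A_i] / P(A_i)
Step 1: E[X|A_1] = 6.11 / 0.5172 = 11.813612
Step 2: E[X|A_2] = 1.15 / 0.2759 = 4.168177
Step 3: E[X|A_3] = 7.17 / 0.2069 = 34.654422
Verification: E[X] = sum E[X*1_A_i] = 6.11 + 1.15 + 7.17 = 14.43


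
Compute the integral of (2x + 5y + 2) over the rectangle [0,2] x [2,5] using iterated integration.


By Fubini, integrate in x first, then y.
Step 1: Fix y, integrate over x in [0,2]:
  integral(2x + 5y + 2, x=0..2)
  = 2*(2^2 - 0^2)/2 + (5y + 2)*(2 - 0)
  = 4 + (5y + 2)*2
  = 4 + 10y + 4
  = 8 + 10y
Step 2: Integrate over y in [2,5]:
  integral(8 + 10y, y=2..5)
  = 8*3 + 10*(5^2 - 2^2)/2
  = 24 + 105
  = 129


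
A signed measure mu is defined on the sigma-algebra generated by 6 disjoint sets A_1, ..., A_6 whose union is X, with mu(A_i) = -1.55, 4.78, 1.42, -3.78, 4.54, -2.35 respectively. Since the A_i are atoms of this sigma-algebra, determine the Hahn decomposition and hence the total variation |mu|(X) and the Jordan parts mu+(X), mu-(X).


Step 1: Every measurable set is a union of atoms (the cells / points), so a Hahn decomposition is
  obtained by grouping atoms by sign: P = union of atoms with mu > 0, N = union of the remaining atoms.
  Atoms in P (indices): 2, 3, 5;  atoms in N (indices): 1, 4, 6
  Positive values: 4.78, 1.42, 4.54
  Negative values: -1.55, -3.78, -2.35
Step 2: mu+(X) = mu(P) = sum of positive atom values = 10.74
Step 3: mu-(X) = -mu(N) = sum of |negative atom values| = 7.68
Step 4: |mu|(X) = mu+(X) + mu-(X) = 10.74 + 7.68 = 18.42


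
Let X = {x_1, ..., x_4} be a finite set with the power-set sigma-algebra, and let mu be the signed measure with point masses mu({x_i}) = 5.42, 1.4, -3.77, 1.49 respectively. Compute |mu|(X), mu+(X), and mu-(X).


Step 1: Every measurable set is a union of atoms (the cells / points), so a Hahn decomposition is
  obtained by grouping atoms by sign: P = union of atoms with mu > 0, N = union of the remaining atoms.
  Atoms in P (indices): 1, 2, 4;  atoms in N (indices): 3
  Positive values: 5.42, 1.4, 1.49
  Negative values: -3.77
Step 2: mu+(X) = mu(P) = sum of positive atom values = 8.31
Step 3: mu-(X) = -mu(N) = sum of |negative atom values| = 3.77
Step 4: |mu|(X) = mu+(X) + mu-(X) = 8.31 + 3.77 = 12.08


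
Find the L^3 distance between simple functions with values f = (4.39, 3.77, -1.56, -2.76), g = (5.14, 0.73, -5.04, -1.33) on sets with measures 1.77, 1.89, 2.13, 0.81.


Step 1: Compute differences f_i - g_i:
  4.39 - 5.14 = -0.75
  3.77 - 0.73 = 3.04
  -1.56 - -5.04 = 3.48
  -2.76 - -1.33 = -1.43
Step 2: Compute |diff|^3 * measure for each set:
  |-0.75|^3 * 1.77 = 0.421875 * 1.77 = 0.746719
  |3.04|^3 * 1.89 = 28.094464 * 1.89 = 53.098537
  |3.48|^3 * 2.13 = 42.144192 * 2.13 = 89.767129
  |-1.43|^3 * 0.81 = 2.924207 * 0.81 = 2.368608
Step 3: Sum = 145.980992
Step 4: ||f-g||_3 = (145.980992)^(1/3) = 5.265409


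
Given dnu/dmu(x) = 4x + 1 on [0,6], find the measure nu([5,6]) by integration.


nu(A) = integral_A (dnu/dmu) dmu = integral_5^6 (4x + 1) dx
Step 1: Antiderivative F(x) = (4/2)x^2 + 1x
Step 2: F(6) = (4/2)*6^2 + 1*6 = 72 + 6 = 78
Step 3: F(5) = (4/2)*5^2 + 1*5 = 50 + 5 = 55
Step 4: nu([5,6]) = F(6) - F(5) = 78 - 55 = 23


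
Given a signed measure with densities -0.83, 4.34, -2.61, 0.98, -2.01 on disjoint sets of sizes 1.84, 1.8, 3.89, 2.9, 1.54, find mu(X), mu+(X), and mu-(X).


Step 1: Compute signed measure on each set:
  Set 1: -0.83 * 1.84 = -1.5272
  Set 2: 4.34 * 1.8 = 7.812
  Set 3: -2.61 * 3.89 = -10.1529
  Set 4: 0.98 * 2.9 = 2.842
  Set 5: -2.01 * 1.54 = -3.0954
Step 2: Total signed measure = (-1.5272) + (7.812) + (-10.1529) + (2.842) + (-3.0954)
     = -4.1215
Step 3: Positive part mu+(X) = sum of positive contributions = 10.654
Step 4: Negative part mu-(X) = |sum of negative contributions| = 14.7755


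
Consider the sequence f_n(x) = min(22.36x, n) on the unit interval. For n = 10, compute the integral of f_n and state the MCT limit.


f(x) = 22.36x on [0,1]; f_n(x) = min(22.36x, n). At n = 10:
Step 1: f(x) reaches 10 at x = 10/22.36 = 0.447227
Step 2: integral(f_10) = integral(22.36x, 0, 0.447227) + integral(10, 0.447227, 1)
       = 22.36*0.447227^2/2 + 10*(1 - 0.447227)
       = 2.236136 + 5.527728
       = 7.763864
Step 3: As n -> infinity, f_n increases to f, so by MCT integral(f_n) -> integral(f) = 22.36/2 = 11.18.
Convergence: integral(f_10) = 7.763864 -> 11.18 as n -> infinity


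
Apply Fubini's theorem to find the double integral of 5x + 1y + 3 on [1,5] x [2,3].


By Fubini, integrate in x first, then y.
Step 1: Fix y, integrate over x in [1,5]:
  integral(5x + 1y + 3, x=1..5)
  = 5*(5^2 - 1^2)/2 + (1y + 3)*(5 - 1)
  = 60 + (1y + 3)*4
  = 60 + 4y + 12
  = 72 + 4y
Step 2: Integrate over y in [2,3]:
  integral(72 + 4y, y=2..3)
  = 72*1 + 4*(3^2 - 2^2)/2
  = 72 + 10
  = 82


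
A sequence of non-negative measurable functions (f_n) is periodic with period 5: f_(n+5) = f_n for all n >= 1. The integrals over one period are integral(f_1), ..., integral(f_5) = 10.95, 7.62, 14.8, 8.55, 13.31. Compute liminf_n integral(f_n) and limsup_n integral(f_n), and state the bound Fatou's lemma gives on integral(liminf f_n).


The sequence (integral(f_n)) is periodic with period 5, repeating the values 10.95, 7.62, 14.8, 8.55, 13.31 indefinitely.
Step 1: For a periodic sequence, every tail (a_m, a_(m+1), ...) contains all 5 period values infinitely often.
Step 2: Hence inf of every tail = min of the period values = min(10.95, 7.62, 14.8, 8.55, 13.31) = 7.62.
        liminf_n integral(f_n) = sup over m of (inf of tail from m) = 7.62.
Step 3: Similarly sup of every tail = max of the period values = 14.8.
        limsup_n integral(f_n) = 14.8.
Step 4: Fatou's lemma: integral(liminf_n f_n) <= liminf_n integral(f_n) = 7.62.
        So the integral of the pointwise liminf is at most 7.62.


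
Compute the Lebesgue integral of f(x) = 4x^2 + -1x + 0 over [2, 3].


The Lebesgue integral of a Riemann-integrable function agrees with the Riemann integral.
Antiderivative F(x) = (4/3)x^3 + (-1/2)x^2 + 0x
F(3) = (4/3)*3^3 + (-1/2)*3^2 + 0*3
     = (4/3)*27 + (-1/2)*9 + 0*3
     = 36 + -4.5 + 0
     = 31.5
F(2) = 8.666667
Integral = F(3) - F(2) = 31.5 - 8.666667 = 22.833333


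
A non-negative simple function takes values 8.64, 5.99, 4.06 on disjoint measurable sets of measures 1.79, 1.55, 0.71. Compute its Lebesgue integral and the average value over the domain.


Step 1: Integral = sum(value_i * measure_i)
= 8.64*1.79 + 5.99*1.55 + 4.06*0.71
= 15.4656 + 9.2845 + 2.8826
= 27.6327
Step 2: Total measure of domain = 1.79 + 1.55 + 0.71 = 4.05
Step 3: Average value = 27.6327 / 4.05 = 6.822889


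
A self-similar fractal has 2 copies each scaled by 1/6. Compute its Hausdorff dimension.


For a self-similar set with N copies scaled by 1/r:
dim_H = log(N)/log(r) = log(2)/log(6)
= 0.693147/1.791759
= 0.386853


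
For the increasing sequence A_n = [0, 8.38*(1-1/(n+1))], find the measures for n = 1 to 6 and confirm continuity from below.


By continuity of measure from below: if A_n increases to A, then m(A_n) -> m(A).
Here A = [0, 8.38], so m(A) = 8.38
Step 1: a_1 = 8.38*(1 - 1/2) = 4.19, m(A_1) = 4.19
Step 2: a_2 = 8.38*(1 - 1/3) = 5.5867, m(A_2) = 5.5867
Step 3: a_3 = 8.38*(1 - 1/4) = 6.285, m(A_3) = 6.285
Step 4: a_4 = 8.38*(1 - 1/5) = 6.704, m(A_4) = 6.704
Step 5: a_5 = 8.38*(1 - 1/6) = 6.9833, m(A_5) = 6.9833
Step 6: a_6 = 8.38*(1 - 1/7) = 7.1829, m(A_6) = 7.1829
Limit: m(A_n) -> m([0,8.38]) = 8.38


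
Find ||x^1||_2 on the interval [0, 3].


Step 1: ||f||_2 = (integral_0^3 |x^1|^2 dx)^(1/2)
     = (integral_0^3 x^2 dx)^(1/2)
Step 2: integral_0^3 x^2 dx = [x^3/(3)] from 0 to 3 = 3^3/3
     = 27/3 = 9
Step 3: ||f||_2 = (9)^(1/2) = 3


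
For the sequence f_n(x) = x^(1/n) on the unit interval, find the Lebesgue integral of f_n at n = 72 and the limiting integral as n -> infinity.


At n = 72: f_72(x) = x^(1/72).
Step 1: integral(x^(1/72), 0, 1) = [x^(1/72+1) / (1/72+1)] from 0 to 1
     = 1 / (1/72 + 1) = 1 / ((72+1)/72) = 72/(72+1)
     = 72/73 = 0.986301
Step 2: As n -> infinity, f_n(x) = x^(1/n) -> 1 for x in (0,1], and f_n is increasing in n.
By MCT, lim_n integral(f_n) = integral(lim_n f_n) = integral(1, 0, 1) = 1.
Step 3: Verify convergence: 72/73 = 0.986301 -> 1


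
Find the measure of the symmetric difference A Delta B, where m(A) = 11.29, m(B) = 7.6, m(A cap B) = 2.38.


m(A Delta B) = m(A) + m(B) - 2*m(A n B)
= 11.29 + 7.6 - 2*2.38
= 11.29 + 7.6 - 4.76
= 14.13


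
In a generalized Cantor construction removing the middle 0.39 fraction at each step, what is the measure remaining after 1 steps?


Step 1: At each step, fraction remaining = 1 - 0.39 = 0.61
Step 2: After 1 steps, measure = (0.61)^1
Step 3: Computing the power step by step:
  After step 1: 0.61
Result = 0.61


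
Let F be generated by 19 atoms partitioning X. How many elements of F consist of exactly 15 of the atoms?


Each element of F is a union of some subset of the 19 atoms.
Elements that are unions of exactly 15 atoms correspond to 15-element subsets of the 19 atoms.
Count = C(19, 15) = 19! / (15! * 4!) = 3876.


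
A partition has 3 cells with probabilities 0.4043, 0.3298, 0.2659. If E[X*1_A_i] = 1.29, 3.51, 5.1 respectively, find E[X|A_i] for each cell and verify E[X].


For each cell A_i: E[X|A_i] = E[X*1_A_i] / P(A_i)
Step 1: E[X|A_1] = 1.29 / 0.4043 = 3.1907
Step 2: E[X|A_2] = 3.51 / 0.3298 = 10.642814
Step 3: E[X|A_3] = 5.1 / 0.2659 = 19.180143
Verification: E[X] = sum E[X*1_A_i] = 1.29 + 3.51 + 5.1 = 9.9


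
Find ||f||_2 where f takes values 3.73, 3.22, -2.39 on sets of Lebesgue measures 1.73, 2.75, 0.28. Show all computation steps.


Step 1: Compute |f_i|^2 for each value:
  |3.73|^2 = 13.9129
  |3.22|^2 = 10.3684
  |-2.39|^2 = 5.7121
Step 2: Multiply by measures and sum:
  13.9129 * 1.73 = 24.069317
  10.3684 * 2.75 = 28.5131
  5.7121 * 0.28 = 1.599388
Sum = 24.069317 + 28.5131 + 1.599388 = 54.181805
Step 3: Take the p-th root:
||f||_2 = (54.181805)^(1/2) = 7.360829


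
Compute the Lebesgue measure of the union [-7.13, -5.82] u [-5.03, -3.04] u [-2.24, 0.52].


For pairwise disjoint intervals, m(union) = sum of lengths.
= (-5.82 - -7.13) + (-3.04 - -5.03) + (0.52 - -2.24)
= 1.31 + 1.99 + 2.76
= 6.06


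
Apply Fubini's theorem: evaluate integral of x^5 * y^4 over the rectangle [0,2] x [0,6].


By Fubini's theorem, the double integral factors as a product of single integrals:
Step 1: integral_0^2 x^5 dx = [x^6/6] from 0 to 2
     = 2^6/6 = 10.666667
Step 2: integral_0^6 y^4 dy = [y^5/5] from 0 to 6
     = 6^5/5 = 1555.2
Step 3: Double integral = 10.666667 * 1555.2 = 16588.8


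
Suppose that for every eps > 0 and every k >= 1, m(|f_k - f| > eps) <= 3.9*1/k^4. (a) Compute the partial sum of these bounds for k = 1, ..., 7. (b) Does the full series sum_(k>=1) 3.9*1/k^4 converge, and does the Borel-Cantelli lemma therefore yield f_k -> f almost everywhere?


Step 1: List the terms 3.9*1/k^4 for k = 1 to 7:
  k=1: 3.9
  k=2: 0.24375
  k=3: 0.048148
  k=4: 0.015234
  k=5: 0.00624
  k=6: 0.003009
  k=7: 0.001624
Step 2: Partial sum = 3.9 + 0.24375 + 0.048148 + 0.015234 + 0.00624 + 0.003009 + 0.001624
     = 4.218006
Step 3: The full series sum_(k>=1) 3.9*1/k^4 converges (p-series with p = 4 > 1; a constant multiple of a convergent series converges).
Step 4: Fix eps > 0. Since sum_k m(|f_k - f| > eps) < infinity, the Borel-Cantelli lemma gives
        m(limsup_k {|f_k - f| > eps}) = 0, i.e. for a.e. x, |f_k(x) - f(x)| <= eps for all large k.
        Applying this with eps = 1/j for j = 1, 2, ... and intersecting the countably many full-measure sets,
        for a.e. x we get limsup_k |f_k(x) - f(x)| <= 1/j for every j, hence f_k -> f almost everywhere.
Conclusion: series converges; Borel-Cantelli yields f_k -> f a.e.


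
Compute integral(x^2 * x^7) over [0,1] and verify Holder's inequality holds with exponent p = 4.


Step 1: Exact integral of f*g = integral(x^9, 0, 1) = 1/10
     = 0.1
Step 2: Holder bound with p=4, q=1.333333:
  ||f||_p = (integral x^8 dx)^(1/4) = (1/9)^(1/4) = 0.57735
  ||g||_q = (integral x^9.333333 dx)^(1/1.333333) = (1/10.333333)^(1/1.333333) = 0.173508
Step 3: Holder bound = ||f||_p * ||g||_q = 0.57735 * 0.173508 = 0.100175
Verification: 0.1 <= 0.100175 (Holder holds)


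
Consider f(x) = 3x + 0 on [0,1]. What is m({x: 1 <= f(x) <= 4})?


f^(-1)([1, 4]) = {x : 1 <= 3x + 0 <= 4}
Solving: (1 - 0)/3 <= x <= (4 - 0)/3
= [0.333333, 1.333333]
Intersecting with [0,1]: [0.333333, 1]
Measure = 1 - 0.333333 = 0.666667


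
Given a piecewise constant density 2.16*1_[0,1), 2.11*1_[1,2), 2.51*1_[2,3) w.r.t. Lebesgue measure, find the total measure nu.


Integrate each piece of the Radon-Nikodym derivative:
Step 1: integral_0^1 2.16 dx = 2.16*(1-0) = 2.16*1 = 2.16
Step 2: integral_1^2 2.11 dx = 2.11*(2-1) = 2.11*1 = 2.11
Step 3: integral_2^3 2.51 dx = 2.51*(3-2) = 2.51*1 = 2.51
Total: 2.16 + 2.11 + 2.51 = 6.78


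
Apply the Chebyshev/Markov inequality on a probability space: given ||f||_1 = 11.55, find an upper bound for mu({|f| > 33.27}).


Chebyshev/Markov inequality: mu(|f| > eps) <= (||f||_p / eps)^p
Step 1: ||f||_1 / eps = 11.55 / 33.27 = 0.34716
Step 2: Raise to power p = 1:
  (0.34716)^1 = 0.34716
Step 3: Therefore mu(|f| > 33.27) <= 0.34716


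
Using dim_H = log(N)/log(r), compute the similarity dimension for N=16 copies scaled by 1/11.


For a self-similar set with N copies scaled by 1/r:
dim_H = log(N)/log(r) = log(16)/log(11)
= 2.772589/2.397895
= 1.156259


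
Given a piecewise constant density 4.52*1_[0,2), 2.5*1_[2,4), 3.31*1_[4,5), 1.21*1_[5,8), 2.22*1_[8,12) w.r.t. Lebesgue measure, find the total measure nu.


Integrate each piece of the Radon-Nikodym derivative:
Step 1: integral_0^2 4.52 dx = 4.52*(2-0) = 4.52*2 = 9.04
Step 2: integral_2^4 2.5 dx = 2.5*(4-2) = 2.5*2 = 5
Step 3: integral_4^5 3.31 dx = 3.31*(5-4) = 3.31*1 = 3.31
Step 4: integral_5^8 1.21 dx = 1.21*(8-5) = 1.21*3 = 3.63
Step 5: integral_8^12 2.22 dx = 2.22*(12-8) = 2.22*4 = 8.88
Total: 9.04 + 5 + 3.31 + 3.63 + 8.88 = 29.86


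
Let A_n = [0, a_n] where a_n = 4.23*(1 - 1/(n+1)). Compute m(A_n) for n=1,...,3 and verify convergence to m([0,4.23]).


By continuity of measure from below: if A_n increases to A, then m(A_n) -> m(A).
Here A = [0, 4.23], so m(A) = 4.23
Step 1: a_1 = 4.23*(1 - 1/2) = 2.115, m(A_1) = 2.115
Step 2: a_2 = 4.23*(1 - 1/3) = 2.82, m(A_2) = 2.82
Step 3: a_3 = 4.23*(1 - 1/4) = 3.1725, m(A_3) = 3.1725
Limit: m(A_n) -> m([0,4.23]) = 4.23


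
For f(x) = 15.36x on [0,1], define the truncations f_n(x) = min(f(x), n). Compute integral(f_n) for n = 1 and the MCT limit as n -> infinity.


f(x) = 15.36x on [0,1]; f_n(x) = min(15.36x, n). At n = 1:
Step 1: f(x) reaches 1 at x = 1/15.36 = 0.065104
Step 2: integral(f_1) = integral(15.36x, 0, 0.065104) + integral(1, 0.065104, 1)
       = 15.36*0.065104^2/2 + 1*(1 - 0.065104)
       = 0.032552 + 0.934896
       = 0.967448
Step 3: As n -> infinity, f_n increases to f, so by MCT integral(f_n) -> integral(f) = 15.36/2 = 7.68.
Convergence: integral(f_1) = 0.967448 -> 7.68 as n -> infinity


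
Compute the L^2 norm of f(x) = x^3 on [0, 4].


Step 1: ||f||_2 = (integral_0^4 |x^3|^2 dx)^(1/2)
     = (integral_0^4 x^6 dx)^(1/2)
Step 2: integral_0^4 x^6 dx = [x^7/(7)] from 0 to 4 = 4^7/7
     = 16384/7 = 2340.571429
Step 3: ||f||_2 = (2340.571429)^(1/2) = 48.379453


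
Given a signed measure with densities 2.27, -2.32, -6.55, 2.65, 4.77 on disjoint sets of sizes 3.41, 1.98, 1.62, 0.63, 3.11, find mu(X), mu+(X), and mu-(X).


Step 1: Compute signed measure on each set:
  Set 1: 2.27 * 3.41 = 7.7407
  Set 2: -2.32 * 1.98 = -4.5936
  Set 3: -6.55 * 1.62 = -10.611
  Set 4: 2.65 * 0.63 = 1.6695
  Set 5: 4.77 * 3.11 = 14.8347
Step 2: Total signed measure = (7.7407) + (-4.5936) + (-10.611) + (1.6695) + (14.8347)
     = 9.0403
Step 3: Positive part mu+(X) = sum of positive contributions = 24.2449
Step 4: Negative part mu-(X) = |sum of negative contributions| = 15.2046


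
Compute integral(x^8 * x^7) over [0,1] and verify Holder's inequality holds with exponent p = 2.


Step 1: Exact integral of f*g = integral(x^15, 0, 1) = 1/16
     = 0.0625
Step 2: Holder bound with p=2, q=2:
  ||f||_p = (integral x^16 dx)^(1/2) = (1/17)^(1/2) = 0.242536
  ||g||_q = (integral x^14 dx)^(1/2) = (1/15)^(1/2) = 0.258199
Step 3: Holder bound = ||f||_p * ||g||_q = 0.242536 * 0.258199 = 0.062622
Verification: 0.0625 <= 0.062622 (Holder holds)


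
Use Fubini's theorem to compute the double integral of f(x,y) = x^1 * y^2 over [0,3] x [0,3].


By Fubini's theorem, the double integral factors as a product of single integrals:
Step 1: integral_0^3 x^1 dx = [x^2/2] from 0 to 3
     = 3^2/2 = 4.5
Step 2: integral_0^3 y^2 dy = [y^3/3] from 0 to 3
     = 3^3/3 = 9
Step 3: Double integral = 4.5 * 9 = 40.5


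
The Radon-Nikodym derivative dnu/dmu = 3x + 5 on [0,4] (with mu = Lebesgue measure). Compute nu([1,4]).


nu(A) = integral_A (dnu/dmu) dmu = integral_1^4 (3x + 5) dx
Step 1: Antiderivative F(x) = (3/2)x^2 + 5x
Step 2: F(4) = (3/2)*4^2 + 5*4 = 24 + 20 = 44
Step 3: F(1) = (3/2)*1^2 + 5*1 = 1.5 + 5 = 6.5
Step 4: nu([1,4]) = F(4) - F(1) = 44 - 6.5 = 37.5


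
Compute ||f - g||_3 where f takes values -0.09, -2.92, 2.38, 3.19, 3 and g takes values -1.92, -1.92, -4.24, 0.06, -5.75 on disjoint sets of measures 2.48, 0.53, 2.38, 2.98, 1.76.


Step 1: Compute differences f_i - g_i:
  -0.09 - -1.92 = 1.83
  -2.92 - -1.92 = -1
  2.38 - -4.24 = 6.62
  3.19 - 0.06 = 3.13
  3 - -5.75 = 8.75
Step 2: Compute |diff|^3 * measure for each set:
  |1.83|^3 * 2.48 = 6.128487 * 2.48 = 15.198648
  |-1|^3 * 0.53 = 1 * 0.53 = 0.53
  |6.62|^3 * 2.38 = 290.117528 * 2.38 = 690.479717
  |3.13|^3 * 2.98 = 30.664297 * 2.98 = 91.379605
  |8.75|^3 * 1.76 = 669.921875 * 1.76 = 1179.0625
Step 3: Sum = 1976.650469
Step 4: ||f-g||_3 = (1976.650469)^(1/3) = 12.549988


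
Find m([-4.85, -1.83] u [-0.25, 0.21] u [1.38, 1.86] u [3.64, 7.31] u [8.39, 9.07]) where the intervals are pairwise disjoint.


For pairwise disjoint intervals, m(union) = sum of lengths.
= (-1.83 - -4.85) + (0.21 - -0.25) + (1.86 - 1.38) + (7.31 - 3.64) + (9.07 - 8.39)
= 3.02 + 0.46 + 0.48 + 3.67 + 0.68
= 8.31


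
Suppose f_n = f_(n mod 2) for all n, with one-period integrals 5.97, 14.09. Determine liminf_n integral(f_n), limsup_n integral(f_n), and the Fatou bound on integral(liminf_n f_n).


The sequence (integral(f_n)) is periodic with period 2, repeating the values 5.97, 14.09 indefinitely.
Step 1: For a periodic sequence, every tail (a_m, a_(m+1), ...) contains all 2 period values infinitely often.
Step 2: Hence inf of every tail = min of the period values = min(5.97, 14.09) = 5.97.
        liminf_n integral(f_n) = sup over m of (inf of tail from m) = 5.97.
Step 3: Similarly sup of every tail = max of the period values = 14.09.
        limsup_n integral(f_n) = 14.09.
Step 4: Fatou's lemma: integral(liminf_n f_n) <= liminf_n integral(f_n) = 5.97.
        So the integral of the pointwise liminf is at most 5.97.


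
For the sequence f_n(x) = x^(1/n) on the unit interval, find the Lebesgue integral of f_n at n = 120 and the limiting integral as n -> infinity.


At n = 120: f_120(x) = x^(1/120).
Step 1: integral(x^(1/120), 0, 1) = [x^(1/120+1) / (1/120+1)] from 0 to 1
     = 1 / (1/120 + 1) = 1 / ((120+1)/120) = 120/(120+1)
     = 120/121 = 0.991736
Step 2: As n -> infinity, f_n(x) = x^(1/n) -> 1 for x in (0,1], and f_n is increasing in n.
By MCT, lim_n integral(f_n) = integral(lim_n f_n) = integral(1, 0, 1) = 1.
Step 3: Verify convergence: 120/121 = 0.991736 -> 1


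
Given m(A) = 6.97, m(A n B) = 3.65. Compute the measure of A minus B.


m(A \ B) = m(A) - m(A n B)
= 6.97 - 3.65
= 3.32


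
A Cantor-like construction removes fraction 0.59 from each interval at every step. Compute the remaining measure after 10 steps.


Step 1: At each step, fraction remaining = 1 - 0.59 = 0.41
Step 2: After 10 steps, measure = (0.41)^10
Result = 1.342266e-04


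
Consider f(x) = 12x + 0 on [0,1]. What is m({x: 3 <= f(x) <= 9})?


f^(-1)([3, 9]) = {x : 3 <= 12x + 0 <= 9}
Solving: (3 - 0)/12 <= x <= (9 - 0)/12
= [0.25, 0.75]
Intersecting with [0,1]: [0.25, 0.75]
Measure = 0.75 - 0.25 = 0.5


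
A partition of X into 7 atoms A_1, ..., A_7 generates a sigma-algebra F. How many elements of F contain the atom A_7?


Each element of F is a union of some subset S of the 7 atoms.
The element contains A_7 iff A_7 is in S.
So we count subsets S of {A_1,...,A_7} with A_7 in S: choose freely among the other 6 atoms.
Count = 2^(7-1) = 2^6 = 64.


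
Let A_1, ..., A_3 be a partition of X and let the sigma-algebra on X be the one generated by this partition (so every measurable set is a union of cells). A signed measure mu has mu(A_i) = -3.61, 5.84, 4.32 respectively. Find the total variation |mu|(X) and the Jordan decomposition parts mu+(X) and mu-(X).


Step 1: Every measurable set is a union of atoms (the cells / points), so a Hahn decomposition is
  obtained by grouping atoms by sign: P = union of atoms with mu > 0, N = union of the remaining atoms.
  Atoms in P (indices): 2, 3;  atoms in N (indices): 1
  Positive values: 5.84, 4.32
  Negative values: -3.61
Step 2: mu+(X) = mu(P) = sum of positive atom values = 10.16
Step 3: mu-(X) = -mu(N) = sum of |negative atom values| = 3.61
Step 4: |mu|(X) = mu+(X) + mu-(X) = 10.16 + 3.61 = 13.77


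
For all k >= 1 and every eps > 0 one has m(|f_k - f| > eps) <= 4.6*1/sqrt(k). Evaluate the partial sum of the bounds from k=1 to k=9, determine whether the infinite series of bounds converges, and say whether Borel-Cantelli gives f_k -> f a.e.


Step 1: List the terms 4.6*1/sqrt(k) for k = 1 to 9:
  k=1: 4.6
  k=2: 3.252691
  k=3: 2.655811
  k=4: 2.3
  k=5: 2.057183
  k=6: 1.877942
  k=7: 1.738637
  k=8: 1.626346
  k=9: 1.533333
Step 2: Partial sum = 4.6 + 3.252691 + 2.655811 + 2.3 + 2.057183 + 1.877942 + 1.738637 + 1.626346 + 1.533333
     = 21.641943
Step 3: The full series sum_(k>=1) 4.6*1/sqrt(k) diverges (p-series with p = 1/2 <= 1; a nonzero constant multiple of a divergent series diverges).
Step 4: The (first) Borel-Cantelli lemma requires a summable sequence of measures, so it does not apply here;
        from this bound alone no conclusion about a.e. convergence can be drawn (convergence in measure still
        gives an a.e.-convergent subsequence, but not a.e. convergence of the whole sequence).
Conclusion: series diverges; Borel-Cantelli is inconclusive about a.e. convergence of f_k.


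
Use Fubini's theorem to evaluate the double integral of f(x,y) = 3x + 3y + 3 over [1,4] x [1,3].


By Fubini, integrate in x first, then y.
Step 1: Fix y, integrate over x in [1,4]:
  integral(3x + 3y + 3, x=1..4)
  = 3*(4^2 - 1^2)/2 + (3y + 3)*(4 - 1)
  = 22.5 + (3y + 3)*3
  = 22.5 + 9y + 9
  = 31.5 + 9y
Step 2: Integrate over y in [1,3]:
  integral(31.5 + 9y, y=1..3)
  = 31.5*2 + 9*(3^2 - 1^2)/2
  = 63 + 36
  = 99


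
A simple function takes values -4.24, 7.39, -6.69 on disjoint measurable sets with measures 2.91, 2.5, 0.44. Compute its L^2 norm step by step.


Step 1: Compute |f_i|^2 for each value:
  |-4.24|^2 = 17.9776
  |7.39|^2 = 54.6121
  |-6.69|^2 = 44.7561
Step 2: Multiply by measures and sum:
  17.9776 * 2.91 = 52.314816
  54.6121 * 2.5 = 136.53025
  44.7561 * 0.44 = 19.692684
Sum = 52.314816 + 136.53025 + 19.692684 = 208.53775
Step 3: Take the p-th root:
||f||_2 = (208.53775)^(1/2) = 14.440836


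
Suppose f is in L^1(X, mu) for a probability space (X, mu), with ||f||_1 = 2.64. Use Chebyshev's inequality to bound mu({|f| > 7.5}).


Chebyshev/Markov inequality: mu(|f| > eps) <= (||f||_p / eps)^p
Step 1: ||f||_1 / eps = 2.64 / 7.5 = 0.352
Step 2: Raise to power p = 1:
  (0.352)^1 = 0.352
Step 3: Therefore mu(|f| > 7.5) <= 0.352


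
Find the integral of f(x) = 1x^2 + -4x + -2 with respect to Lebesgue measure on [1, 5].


The Lebesgue integral of a Riemann-integrable function agrees with the Riemann integral.
Antiderivative F(x) = (1/3)x^3 + (-4/2)x^2 + -2x
F(5) = (1/3)*5^3 + (-4/2)*5^2 + -2*5
     = (1/3)*125 + (-4/2)*25 + -2*5
     = 41.666667 + -50 + -10
     = -18.333333
F(1) = -3.666667
Integral = F(5) - F(1) = -18.333333 - -3.666667 = -14.666667


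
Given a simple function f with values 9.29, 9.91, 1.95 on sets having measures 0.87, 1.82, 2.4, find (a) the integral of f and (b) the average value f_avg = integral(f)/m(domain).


Step 1: Integral = sum(value_i * measure_i)
= 9.29*0.87 + 9.91*1.82 + 1.95*2.4
= 8.0823 + 18.0362 + 4.68
= 30.7985
Step 2: Total measure of domain = 0.87 + 1.82 + 2.4 = 5.09
Step 3: Average value = 30.7985 / 5.09 = 6.050786


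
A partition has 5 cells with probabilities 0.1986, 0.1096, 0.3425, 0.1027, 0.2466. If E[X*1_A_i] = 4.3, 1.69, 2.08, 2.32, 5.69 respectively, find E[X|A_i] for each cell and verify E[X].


For each cell A_i: E[X|A_i] = E[X*1_A_i] / P(A_i)
Step 1: E[X|A_1] = 4.3 / 0.1986 = 21.651561
Step 2: E[X|A_2] = 1.69 / 0.1096 = 15.419708
Step 3: E[X|A_3] = 2.08 / 0.3425 = 6.072993
Step 4: E[X|A_4] = 2.32 / 0.1027 = 22.590068
Step 5: E[X|A_5] = 5.69 / 0.2466 = 23.073804
Verification: E[X] = sum E[X*1_A_i] = 4.3 + 1.69 + 2.08 + 2.32 + 5.69 = 16.08


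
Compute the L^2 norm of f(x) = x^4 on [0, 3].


Step 1: ||f||_2 = (integral_0^3 |x^4|^2 dx)^(1/2)
     = (integral_0^3 x^8 dx)^(1/2)
Step 2: integral_0^3 x^8 dx = [x^9/(9)] from 0 to 3 = 3^9/9
     = 19683/9 = 2187
Step 3: ||f||_2 = (2187)^(1/2) = 46.765372


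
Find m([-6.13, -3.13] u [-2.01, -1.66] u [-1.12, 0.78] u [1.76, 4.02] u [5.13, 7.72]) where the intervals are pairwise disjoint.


For pairwise disjoint intervals, m(union) = sum of lengths.
= (-3.13 - -6.13) + (-1.66 - -2.01) + (0.78 - -1.12) + (4.02 - 1.76) + (7.72 - 5.13)
= 3 + 0.35 + 1.9 + 2.26 + 2.59
= 10.1


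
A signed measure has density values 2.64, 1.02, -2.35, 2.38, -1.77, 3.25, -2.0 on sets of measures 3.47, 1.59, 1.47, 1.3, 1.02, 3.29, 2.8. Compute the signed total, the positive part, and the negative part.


Step 1: Compute signed measure on each set:
  Set 1: 2.64 * 3.47 = 9.1608
  Set 2: 1.02 * 1.59 = 1.6218
  Set 3: -2.35 * 1.47 = -3.4545
  Set 4: 2.38 * 1.3 = 3.094
  Set 5: -1.77 * 1.02 = -1.8054
  Set 6: 3.25 * 3.29 = 10.6925
  Set 7: -2.0 * 2.8 = -5.6
Step 2: Total signed measure = (9.1608) + (1.6218) + (-3.4545) + (3.094) + (-1.8054) + (10.6925) + (-5.6)
     = 13.7092
Step 3: Positive part mu+(X) = sum of positive contributions = 24.5691
Step 4: Negative part mu-(X) = |sum of negative contributions| = 10.8599


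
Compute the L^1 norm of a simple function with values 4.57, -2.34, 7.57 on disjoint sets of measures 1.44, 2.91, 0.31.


Step 1: Compute |f_i|^1 for each value:
  |4.57|^1 = 4.57
  |-2.34|^1 = 2.34
  |7.57|^1 = 7.57
Step 2: Multiply by measures and sum:
  4.57 * 1.44 = 6.5808
  2.34 * 2.91 = 6.8094
  7.57 * 0.31 = 2.3467
Sum = 6.5808 + 6.8094 + 2.3467 = 15.7369
Step 3: Take the p-th root:
||f||_1 = (15.7369)^(1/1) = 15.7369


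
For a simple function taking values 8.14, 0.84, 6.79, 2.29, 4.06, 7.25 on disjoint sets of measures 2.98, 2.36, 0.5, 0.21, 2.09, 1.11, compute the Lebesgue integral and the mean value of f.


Step 1: Integral = sum(value_i * measure_i)
= 8.14*2.98 + 0.84*2.36 + 6.79*0.5 + 2.29*0.21 + 4.06*2.09 + 7.25*1.11
= 24.2572 + 1.9824 + 3.395 + 0.4809 + 8.4854 + 8.0475
= 46.6484
Step 2: Total measure of domain = 2.98 + 2.36 + 0.5 + 0.21 + 2.09 + 1.11 = 9.25
Step 3: Average value = 46.6484 / 9.25 = 5.04307


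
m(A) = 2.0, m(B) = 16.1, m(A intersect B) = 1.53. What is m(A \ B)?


m(A \ B) = m(A) - m(A n B)
= 2.0 - 1.53
= 0.47


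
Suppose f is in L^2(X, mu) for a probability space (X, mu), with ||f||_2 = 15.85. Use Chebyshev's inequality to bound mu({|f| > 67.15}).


Chebyshev/Markov inequality: mu(|f| > eps) <= (||f||_p / eps)^p
Step 1: ||f||_2 / eps = 15.85 / 67.15 = 0.236039
Step 2: Raise to power p = 2:
  (0.236039)^2 = 0.055714
Step 3: Therefore mu(|f| > 67.15) <= 0.055714


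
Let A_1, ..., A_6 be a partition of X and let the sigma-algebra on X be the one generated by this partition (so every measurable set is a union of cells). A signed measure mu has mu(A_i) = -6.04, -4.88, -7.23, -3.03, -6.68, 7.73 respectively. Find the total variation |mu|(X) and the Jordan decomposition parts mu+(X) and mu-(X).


Step 1: Every measurable set is a union of atoms (the cells / points), so a Hahn decomposition is
  obtained by grouping atoms by sign: P = union of atoms with mu > 0, N = union of the remaining atoms.
  Atoms in P (indices): 6;  atoms in N (indices): 1, 2, 3, 4, 5
  Positive values: 7.73
  Negative values: -6.04, -4.88, -7.23, -3.03, -6.68
Step 2: mu+(X) = mu(P) = sum of positive atom values = 7.73
Step 3: mu-(X) = -mu(N) = sum of |negative atom values| = 27.86
Step 4: |mu|(X) = mu+(X) + mu-(X) = 7.73 + 27.86 = 35.59


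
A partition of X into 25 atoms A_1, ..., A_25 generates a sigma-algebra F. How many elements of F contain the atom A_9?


Each element of F is a union of some subset S of the 25 atoms.
The element contains A_9 iff A_9 is in S.
So we count subsets S of {A_1,...,A_25} with A_9 in S: choose freely among the other 24 atoms.
Count = 2^(25-1) = 2^24 = 16777216.


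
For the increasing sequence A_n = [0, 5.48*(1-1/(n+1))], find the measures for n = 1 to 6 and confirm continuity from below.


By continuity of measure from below: if A_n increases to A, then m(A_n) -> m(A).
Here A = [0, 5.48], so m(A) = 5.48
Step 1: a_1 = 5.48*(1 - 1/2) = 2.74, m(A_1) = 2.74
Step 2: a_2 = 5.48*(1 - 1/3) = 3.6533, m(A_2) = 3.6533
Step 3: a_3 = 5.48*(1 - 1/4) = 4.11, m(A_3) = 4.11
Step 4: a_4 = 5.48*(1 - 1/5) = 4.384, m(A_4) = 4.384
Step 5: a_5 = 5.48*(1 - 1/6) = 4.5667, m(A_5) = 4.5667
Step 6: a_6 = 5.48*(1 - 1/7) = 4.6971, m(A_6) = 4.6971
Limit: m(A_n) -> m([0,5.48]) = 5.48


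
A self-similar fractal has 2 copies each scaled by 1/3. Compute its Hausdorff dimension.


For a self-similar set with N copies scaled by 1/r:
dim_H = log(N)/log(r) = log(2)/log(3)
= 0.693147/1.098612
= 0.63093


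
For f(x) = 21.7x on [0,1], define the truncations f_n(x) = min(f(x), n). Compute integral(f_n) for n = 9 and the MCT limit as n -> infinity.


f(x) = 21.7x on [0,1]; f_n(x) = min(21.7x, n). At n = 9:
Step 1: f(x) reaches 9 at x = 9/21.7 = 0.414747
Step 2: integral(f_9) = integral(21.7x, 0, 0.414747) + integral(9, 0.414747, 1)
       = 21.7*0.414747^2/2 + 9*(1 - 0.414747)
       = 1.866359 + 5.267281
       = 7.133641
Step 3: As n -> infinity, f_n increases to f, so by MCT integral(f_n) -> integral(f) = 21.7/2 = 10.85.
Convergence: integral(f_9) = 7.133641 -> 10.85 as n -> infinity


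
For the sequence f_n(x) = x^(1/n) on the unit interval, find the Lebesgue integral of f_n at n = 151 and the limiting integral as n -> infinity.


At n = 151: f_151(x) = x^(1/151).
Step 1: integral(x^(1/151), 0, 1) = [x^(1/151+1) / (1/151+1)] from 0 to 1
     = 1 / (1/151 + 1) = 1 / ((151+1)/151) = 151/(151+1)
     = 151/152 = 0.993421
Step 2: As n -> infinity, f_n(x) = x^(1/n) -> 1 for x in (0,1], and f_n is increasing in n.
By MCT, lim_n integral(f_n) = integral(lim_n f_n) = integral(1, 0, 1) = 1.
Step 3: Verify convergence: 151/152 = 0.993421 -> 1


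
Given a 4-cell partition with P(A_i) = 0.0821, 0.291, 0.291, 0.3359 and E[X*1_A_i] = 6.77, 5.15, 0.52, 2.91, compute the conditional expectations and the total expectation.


For each cell A_i: E[X|A_i] = E[X*1_A_i] / P(A_i)
Step 1: E[X|A_1] = 6.77 / 0.0821 = 82.460414
Step 2: E[X|A_2] = 5.15 / 0.291 = 17.697595
Step 3: E[X|A_3] = 0.52 / 0.291 = 1.786942
Step 4: E[X|A_4] = 2.91 / 0.3359 = 8.663293
Verification: E[X] = sum E[X*1_A_i] = 6.77 + 5.15 + 0.52 + 2.91 = 15.35


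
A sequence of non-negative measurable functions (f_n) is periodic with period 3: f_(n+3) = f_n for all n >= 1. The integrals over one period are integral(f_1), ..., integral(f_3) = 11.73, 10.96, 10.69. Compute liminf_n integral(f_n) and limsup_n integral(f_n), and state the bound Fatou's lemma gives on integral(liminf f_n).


The sequence (integral(f_n)) is periodic with period 3, repeating the values 11.73, 10.96, 10.69 indefinitely.
Step 1: For a periodic sequence, every tail (a_m, a_(m+1), ...) contains all 3 period values infinitely often.
Step 2: Hence inf of every tail = min of the period values = min(11.73, 10.96, 10.69) = 10.69.
        liminf_n integral(f_n) = sup over m of (inf of tail from m) = 10.69.
Step 3: Similarly sup of every tail = max of the period values = 11.73.
        limsup_n integral(f_n) = 11.73.
Step 4: Fatou's lemma: integral(liminf_n f_n) <= liminf_n integral(f_n) = 10.69.
        So the integral of the pointwise liminf is at most 10.69.


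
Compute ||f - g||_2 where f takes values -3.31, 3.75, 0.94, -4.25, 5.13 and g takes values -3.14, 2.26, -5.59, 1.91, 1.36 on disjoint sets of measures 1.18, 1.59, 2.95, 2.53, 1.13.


Step 1: Compute differences f_i - g_i:
  -3.31 - -3.14 = -0.17
  3.75 - 2.26 = 1.49
  0.94 - -5.59 = 6.53
  -4.25 - 1.91 = -6.16
  5.13 - 1.36 = 3.77
Step 2: Compute |diff|^2 * measure for each set:
  |-0.17|^2 * 1.18 = 0.0289 * 1.18 = 0.034102
  |1.49|^2 * 1.59 = 2.2201 * 1.59 = 3.529959
  |6.53|^2 * 2.95 = 42.6409 * 2.95 = 125.790655
  |-6.16|^2 * 2.53 = 37.9456 * 2.53 = 96.002368
  |3.77|^2 * 1.13 = 14.2129 * 1.13 = 16.060577
Step 3: Sum = 241.417661
Step 4: ||f-g||_2 = (241.417661)^(1/2) = 15.537621


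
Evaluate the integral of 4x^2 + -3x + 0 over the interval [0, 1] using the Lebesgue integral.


The Lebesgue integral of a Riemann-integrable function agrees with the Riemann integral.
Antiderivative F(x) = (4/3)x^3 + (-3/2)x^2 + 0x
F(1) = (4/3)*1^3 + (-3/2)*1^2 + 0*1
     = (4/3)*1 + (-3/2)*1 + 0*1
     = 1.333333 + -1.5 + 0
     = -0.166667
F(0) = 0.0
Integral = F(1) - F(0) = -0.166667 - 0.0 = -0.166667


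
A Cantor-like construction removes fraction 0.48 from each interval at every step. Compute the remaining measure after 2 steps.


Step 1: At each step, fraction remaining = 1 - 0.48 = 0.52
Step 2: After 2 steps, measure = (0.52)^2
Step 3: Computing the power step by step:
  After step 1: 0.52
  After step 2: 0.2704
Result = 0.2704


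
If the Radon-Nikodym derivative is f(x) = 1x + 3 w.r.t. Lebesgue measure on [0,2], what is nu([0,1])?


nu(A) = integral_A (dnu/dmu) dmu = integral_0^1 (1x + 3) dx
Step 1: Antiderivative F(x) = (1/2)x^2 + 3x
Step 2: F(1) = (1/2)*1^2 + 3*1 = 0.5 + 3 = 3.5
Step 3: F(0) = (1/2)*0^2 + 3*0 = 0.0 + 0 = 0.0
Step 4: nu([0,1]) = F(1) - F(0) = 3.5 - 0.0 = 3.5


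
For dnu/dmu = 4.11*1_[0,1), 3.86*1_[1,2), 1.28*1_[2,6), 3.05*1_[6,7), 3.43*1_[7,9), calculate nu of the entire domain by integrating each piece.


Integrate each piece of the Radon-Nikodym derivative:
Step 1: integral_0^1 4.11 dx = 4.11*(1-0) = 4.11*1 = 4.11
Step 2: integral_1^2 3.86 dx = 3.86*(2-1) = 3.86*1 = 3.86
Step 3: integral_2^6 1.28 dx = 1.28*(6-2) = 1.28*4 = 5.12
Step 4: integral_6^7 3.05 dx = 3.05*(7-6) = 3.05*1 = 3.05
Step 5: integral_7^9 3.43 dx = 3.43*(9-7) = 3.43*2 = 6.86
Total: 4.11 + 3.86 + 5.12 + 3.05 + 6.86 = 23


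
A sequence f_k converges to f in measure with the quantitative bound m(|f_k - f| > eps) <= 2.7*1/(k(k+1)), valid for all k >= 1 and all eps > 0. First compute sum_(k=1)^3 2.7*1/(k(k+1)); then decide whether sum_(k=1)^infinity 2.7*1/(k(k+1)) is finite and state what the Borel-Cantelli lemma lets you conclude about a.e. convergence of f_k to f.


Step 1: List the terms 2.7*1/(k(k+1)) for k = 1 to 3:
  k=1: 1.35
  k=2: 0.45
  k=3: 0.225
Step 2: Partial sum = 1.35 + 0.45 + 0.225
     = 2.025
Step 3: The full series sum_(k>=1) 2.7*1/(k(k+1)) converges (telescoping series sum 1/(k(k+1)) = 1; a constant multiple of a convergent series converges).
Step 4: Fix eps > 0. Since sum_k m(|f_k - f| > eps) < infinity, the Borel-Cantelli lemma gives
        m(limsup_k {|f_k - f| > eps}) = 0, i.e. for a.e. x, |f_k(x) - f(x)| <= eps for all large k.
        Applying this with eps = 1/j for j = 1, 2, ... and intersecting the countably many full-measure sets,
        for a.e. x we get limsup_k |f_k(x) - f(x)| <= 1/j for every j, hence f_k -> f almost everywhere.
Conclusion: series converges; Borel-Cantelli yields f_k -> f a.e.


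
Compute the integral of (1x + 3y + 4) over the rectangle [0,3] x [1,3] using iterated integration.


By Fubini, integrate in x first, then y.
Step 1: Fix y, integrate over x in [0,3]:
  integral(1x + 3y + 4, x=0..3)
  = 1*(3^2 - 0^2)/2 + (3y + 4)*(3 - 0)
  = 4.5 + (3y + 4)*3
  = 4.5 + 9y + 12
  = 16.5 + 9y
Step 2: Integrate over y in [1,3]:
  integral(16.5 + 9y, y=1..3)
  = 16.5*2 + 9*(3^2 - 1^2)/2
  = 33 + 36
  = 69


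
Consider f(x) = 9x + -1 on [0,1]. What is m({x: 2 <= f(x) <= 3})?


f^(-1)([2, 3]) = {x : 2 <= 9x + -1 <= 3}
Solving: (2 - -1)/9 <= x <= (3 - -1)/9
= [0.333333, 0.444444]
Intersecting with [0,1]: [0.333333, 0.444444]
Measure = 0.444444 - 0.333333 = 0.111111


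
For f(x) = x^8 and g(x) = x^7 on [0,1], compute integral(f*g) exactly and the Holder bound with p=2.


Step 1: Exact integral of f*g = integral(x^15, 0, 1) = 1/16
     = 0.0625
Step 2: Holder bound with p=2, q=2:
  ||f||_p = (integral x^16 dx)^(1/2) = (1/17)^(1/2) = 0.242536
  ||g||_q = (integral x^14 dx)^(1/2) = (1/15)^(1/2) = 0.258199
Step 3: Holder bound = ||f||_p * ||g||_q = 0.242536 * 0.258199 = 0.062622
Verification: 0.0625 <= 0.062622 (Holder holds)


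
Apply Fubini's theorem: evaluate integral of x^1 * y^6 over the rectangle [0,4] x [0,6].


By Fubini's theorem, the double integral factors as a product of single integrals:
Step 1: integral_0^4 x^1 dx = [x^2/2] from 0 to 4
     = 4^2/2 = 8
Step 2: integral_0^6 y^6 dy = [y^7/7] from 0 to 6
     = 6^7/7 = 39990.857143
Step 3: Double integral = 8 * 39990.857143 = 319926.857143


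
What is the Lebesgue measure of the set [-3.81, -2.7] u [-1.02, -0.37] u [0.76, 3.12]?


For pairwise disjoint intervals, m(union) = sum of lengths.
= (-2.7 - -3.81) + (-0.37 - -1.02) + (3.12 - 0.76)
= 1.11 + 0.65 + 2.36
= 4.12


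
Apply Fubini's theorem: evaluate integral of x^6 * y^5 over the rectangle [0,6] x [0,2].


By Fubini's theorem, the double integral factors as a product of single integrals:
Step 1: integral_0^6 x^6 dx = [x^7/7] from 0 to 6
     = 6^7/7 = 39990.857143
Step 2: integral_0^2 y^5 dy = [y^6/6] from 0 to 2
     = 2^6/6 = 10.666667
Step 3: Double integral = 39990.857143 * 10.666667 = 426569.142857


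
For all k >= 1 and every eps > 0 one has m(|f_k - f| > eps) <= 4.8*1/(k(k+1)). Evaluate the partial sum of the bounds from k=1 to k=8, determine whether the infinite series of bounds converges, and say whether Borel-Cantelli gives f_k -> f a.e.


Step 1: List the terms 4.8*1/(k(k+1)) for k = 1 to 8:
  k=1: 2.4
  k=2: 0.8
  k=3: 0.4
  k=4: 0.24
  k=5: 0.16
  k=6: 0.114286
  k=7: 0.085714
  k=8: 0.066667
Step 2: Partial sum = 2.4 + 0.8 + 0.4 + 0.24 + 0.16 + 0.114286 + 0.085714 + 0.066667
     = 4.266667
Step 3: The full series sum_(k>=1) 4.8*1/(k(k+1)) converges (telescoping series sum 1/(k(k+1)) = 1; a constant multiple of a convergent series converges).
Step 4: Fix eps > 0. Since sum_k m(|f_k - f| > eps) < infinity, the Borel-Cantelli lemma gives
        m(limsup_k {|f_k - f| > eps}) = 0, i.e. for a.e. x, |f_k(x) - f(x)| <= eps for all large k.
        Applying this with eps = 1/j for j = 1, 2, ... and intersecting the countably many full-measure sets,
        for a.e. x we get limsup_k |f_k(x) - f(x)| <= 1/j for every j, hence f_k -> f almost everywhere.
Conclusion: series converges; Borel-Cantelli yields f_k -> f a.e.
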